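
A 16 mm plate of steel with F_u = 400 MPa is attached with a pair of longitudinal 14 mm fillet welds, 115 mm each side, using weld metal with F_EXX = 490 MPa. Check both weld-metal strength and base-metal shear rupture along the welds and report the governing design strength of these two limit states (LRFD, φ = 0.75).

φR_n ≈ 502 kN (weld metal governs)

t_e = 0.707 × 14 = 9.898 mm; L = 230 mm.
Weld metal: φR_n = 0.75 × 0.6 × 490 × 9.898 × 230 × 10⁻³ = 502 kN.
Base metal (shear rupture): φR_n = 0.75 × 0.6 × 400 × 16 × 230 × 10⁻³ = 662.4 kN.
Governing: weld metal.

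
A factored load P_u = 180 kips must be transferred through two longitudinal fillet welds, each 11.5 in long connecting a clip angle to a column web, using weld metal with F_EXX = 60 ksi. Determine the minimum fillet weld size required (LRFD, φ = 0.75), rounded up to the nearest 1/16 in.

w = 7/16 in

Total weld length L = 23 in.
Required throat t_e = P_u / (φ × 0.6 F_EXX × L) = 180 / (0.75 × 0.6 × 60 × 23) = 0.2899 in.
Required leg w = t_e / 0.707 = 0.41 in → use 7/16 in.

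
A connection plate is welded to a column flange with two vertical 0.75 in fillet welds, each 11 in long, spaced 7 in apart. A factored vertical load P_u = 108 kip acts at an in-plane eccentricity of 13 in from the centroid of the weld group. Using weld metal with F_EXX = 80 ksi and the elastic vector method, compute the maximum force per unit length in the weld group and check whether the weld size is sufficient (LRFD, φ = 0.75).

f_max ≈ 21.7 kip/in; NOT adequate

Total weld length L_w = 22 in. Treat welds as unit-width lines.
Polar moment about centroid: J = 2[d³/12 + d(b/2)²] = 2[11³/12 + 11×3.5²] = 491.3 in³.
Direct shear f_v = P/L_w = 108 / 22 = 4.909 kip/in (vertical).
Torsion M = P·e = 108 × 13 = 1404 kip·in.
Critical point at (x, y) = (3.5, 5.5) from centroid. f_tx = M·y/J = 15.72 kip/in; f_ty = M·x/J = 10 kip/in.
Resultant f_max = √[f_tx² + (f_v + f_ty)²] = √[15.72² + (4.909 + 10)²] = 21.66 kip/in.
Capacity per unit length: φr_n = 0.75 × 0.6 × 80 × (0.707 × 0.75) = 19.09 kip/in.
21.66 > 19.09 → NOT adequate.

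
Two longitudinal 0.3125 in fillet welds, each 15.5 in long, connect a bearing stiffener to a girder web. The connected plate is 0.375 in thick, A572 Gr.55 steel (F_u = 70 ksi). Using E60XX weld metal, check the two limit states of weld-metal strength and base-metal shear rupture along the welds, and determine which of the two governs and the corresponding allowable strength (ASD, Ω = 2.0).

R_n/Ω ≈ 123 kips (weld metal governs)

E60XX → F_EXX = 60 ksi.
t_e = 0.707 × 0.3125 = 0.2209 in; L = 31 in.
Weld metal: R_n/Ω = (1/2.0) × 0.6 × 60 × 0.2209 × 31 = 123.3 kips.
Base metal (shear rupture): R_n/Ω = (1/2.0) × 0.6 × 70 × 0.375 × 31 = 244.1 kips.
Governing: weld metal.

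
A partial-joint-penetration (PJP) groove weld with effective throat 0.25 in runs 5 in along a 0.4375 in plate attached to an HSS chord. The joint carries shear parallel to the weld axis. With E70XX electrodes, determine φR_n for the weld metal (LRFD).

E70XX → F_EXX = 70 ksi.
Effective throat (given) t_e = 0.25 in.
A_we = 0.25 × 5 = 1.25 in².
F_nw = 0.6 F_EXX = 42 ksi.
φR_n = 0.75 × 42 × 1.25 = 39.38 kip.

φR_n ≈ 39.4 kip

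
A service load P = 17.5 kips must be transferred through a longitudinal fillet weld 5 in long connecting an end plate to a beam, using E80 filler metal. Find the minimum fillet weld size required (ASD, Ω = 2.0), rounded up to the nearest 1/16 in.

E80XX → F_EXX = 80 ksi.
Total weld length L = 5 in.
Required throat t_e = P × Ω / (0.6 F_EXX × L) = 17.5 × 2.0 / (0.6 × 80 × 5) = 0.1458 in.
Required leg w = t_e / 0.707 = 0.2063 in → use 1/4 in.

w = 1/4 in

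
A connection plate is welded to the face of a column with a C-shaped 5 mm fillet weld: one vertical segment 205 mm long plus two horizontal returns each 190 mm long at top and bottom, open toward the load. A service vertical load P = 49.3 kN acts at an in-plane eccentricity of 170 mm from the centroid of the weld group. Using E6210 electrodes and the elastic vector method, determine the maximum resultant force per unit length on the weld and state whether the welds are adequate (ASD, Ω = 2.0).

E62XX → F_EXX = 620 MPa.
Total weld length L_w = 585 mm. Treat welds as unit-width lines.
Centroid: x̄ = 2×190×95 / 585 = 61.71 mm from the vertical weld.
Polar moment about centroid: J = I_x + I_y = [205³/12 + 2×190×102.5²] + [205×61.71² + 2(190³/12 + 190×33.29²)] = 7055000 mm³.
Direct shear f_v = P/L_w = 49.3×10³ / 585 = 84.27 N/mm (vertical).
Torsion M = P·e = 49.3×10³ × 170 = 8381000 N·mm.
Critical point at (x, y) = (128.3, 102.5) from centroid. f_tx = M·y/J = 121.8 N/mm; f_ty = M·x/J = 152.4 N/mm.
Resultant f_max = √[f_tx² + (f_v + f_ty)²] = √[121.8² + (84.27 + 152.4)²] = 266.2 N/mm.
Capacity per unit length: r_n/Ω = (1/2.0) × 0.6 × 620 × (0.707 × 5) = 657.5 N/mm.
266.2 ≤ 657.5 → adequate.

f_max ≈ 266 N/mm; adequate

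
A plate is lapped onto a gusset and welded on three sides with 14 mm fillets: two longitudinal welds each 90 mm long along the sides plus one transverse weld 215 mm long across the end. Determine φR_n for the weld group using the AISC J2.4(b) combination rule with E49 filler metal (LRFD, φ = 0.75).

φR_n ≈ 1040 kN

E49XX → F_EXX = 490 MPa.
t_e = 0.707 × 14 = 9.898 mm.
R_nwl = 0.6 × 490 × 9.898 × 180 × 10⁻³ = 523.8 kN (longitudinal, 2 welds).
R_nwt = 0.6 × 490 × 9.898 × 215 × 10⁻³ = 625.7 kN (transverse, base value).
(i) R_nwl + R_nwt = 1149 kN; (ii) 0.85 R_nwl + 1.5 R_nwt = 1384 kN.
R_n = max = 1384 kN [governs: (ii)]; φR_n = 1038 kN.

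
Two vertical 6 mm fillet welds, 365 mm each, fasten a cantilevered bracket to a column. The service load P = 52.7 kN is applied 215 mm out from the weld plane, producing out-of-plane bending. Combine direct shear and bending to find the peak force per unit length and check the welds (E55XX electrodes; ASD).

f_max ≈ 265 N/mm; adequate

E55XX → F_EXX = 550 MPa.
L_w = 2 × 365 = 730 mm; section modulus (unit throat) S = 2 × L²/6 = 44410 mm².
Direct shear f_v = P/L_w = 52.7×10³/730 = 72.19 N/mm.
Moment M = P × e = 52.7×10³ × 215 = 11330000 N·mm; bending f_b = M/S = 255.1 N/mm.
f_max = √(f_v² + f_b²) = √(72.19² + 255.1²) = 265.2 N/mm.
r_n/Ω = (1/2.0) × 0.6 × 550 × (0.707 × 6) = 699.9 N/mm → adequate.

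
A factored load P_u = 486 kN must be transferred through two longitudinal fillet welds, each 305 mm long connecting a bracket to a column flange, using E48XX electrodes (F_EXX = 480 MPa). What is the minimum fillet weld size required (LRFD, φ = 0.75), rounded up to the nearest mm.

w = 6 mm

Total weld length L = 610 mm.
Required throat t_e = P_u / (φ × 0.6 F_EXX × L) = 486 / (0.75 × 0.6 × 480 × 610 × 10⁻³) = 3.689 mm.
Required leg w = t_e / 0.707 = 5.217 mm → use 6 mm.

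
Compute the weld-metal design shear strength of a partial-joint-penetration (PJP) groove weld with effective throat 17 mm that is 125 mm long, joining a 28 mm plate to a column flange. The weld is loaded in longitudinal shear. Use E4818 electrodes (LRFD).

E48XX → F_EXX = 480 MPa.
Effective throat (given) t_e = 17 mm.
A_we = 17 × 125 = 2125 mm².
F_nw = 0.6 F_EXX = 288 MPa.
φR_n = 0.75 × 288 × 2125 × 10⁻³ = 459 kN.

φR_n ≈ 459 kN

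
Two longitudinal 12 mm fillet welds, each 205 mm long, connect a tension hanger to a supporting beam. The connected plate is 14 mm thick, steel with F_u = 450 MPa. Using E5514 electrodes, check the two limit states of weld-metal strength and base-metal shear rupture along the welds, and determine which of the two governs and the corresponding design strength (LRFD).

E55XX → F_EXX = 550 MPa.
t_e = 0.707 × 12 = 8.484 mm; L = 410 mm.
Weld metal: φR_n = 0.75 × 0.6 × 550 × 8.484 × 410 × 10⁻³ = 860.9 kN.
Base metal (shear rupture): φR_n = 0.75 × 0.6 × 450 × 14 × 410 × 10⁻³ = 1162 kN.
Governing: weld metal.

φR_n ≈ 861 kN (weld metal governs)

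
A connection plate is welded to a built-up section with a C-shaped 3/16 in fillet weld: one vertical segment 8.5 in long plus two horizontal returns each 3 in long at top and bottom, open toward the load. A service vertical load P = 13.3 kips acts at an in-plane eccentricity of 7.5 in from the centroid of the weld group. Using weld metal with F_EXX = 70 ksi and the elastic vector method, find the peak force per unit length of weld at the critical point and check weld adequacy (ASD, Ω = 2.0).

f_max ≈ 3.37 kip/in; NOT adequate

Total weld length L_w = 14.5 in. Treat welds as unit-width lines.
Centroid: x̄ = 2×3×1.5 / 14.5 = 0.6207 in from the vertical weld.
Polar moment about centroid: J = I_x + I_y = [8.5³/12 + 2×3×4.25²] + [8.5×0.6207² + 2(3³/12 + 3×0.8793²)] = 172 in³.
Direct shear f_v = P/L_w = 13.3 / 14.5 = 0.9172 kip/in (vertical).
Torsion M = P·e = 13.3 × 7.5 = 99.75 kip·in.
Critical point at (x, y) = (2.379, 4.25) from centroid. f_tx = M·y/J = 2.465 kip/in; f_ty = M·x/J = 1.38 kip/in.
Resultant f_max = √[f_tx² + (f_v + f_ty)²] = √[2.465² + (0.9172 + 1.38)²] = 3.37 kip/in.
Capacity per unit length: r_n/Ω = (1/2.0) × 0.6 × 70 × (0.707 × 0.1875) = 2.784 kip/in.
3.37 > 2.784 → NOT adequate.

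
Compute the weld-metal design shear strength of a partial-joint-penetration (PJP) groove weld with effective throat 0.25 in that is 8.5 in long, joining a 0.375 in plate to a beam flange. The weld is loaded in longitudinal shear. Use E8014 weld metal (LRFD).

E80XX → F_EXX = 80 ksi.
Effective throat (given) t_e = 0.25 in.
A_we = 0.25 × 8.5 = 2.125 in².
F_nw = 0.6 F_EXX = 48 ksi.
φR_n = 0.75 × 48 × 2.125 = 76.5 kip.

φR_n ≈ 76.5 kip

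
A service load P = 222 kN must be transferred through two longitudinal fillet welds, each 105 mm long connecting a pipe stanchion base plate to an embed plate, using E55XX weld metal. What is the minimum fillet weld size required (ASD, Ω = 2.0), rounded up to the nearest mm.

E55XX → F_EXX = 550 MPa.
Total weld length L = 210 mm.
Required throat t_e = P × Ω / (0.6 F_EXX × L) = 222 × 2.0 / (0.6 × 550 × 210 × 10⁻³) = 6.407 mm.
Required leg w = t_e / 0.707 = 9.062 mm → use 10 mm.

w = 10 mm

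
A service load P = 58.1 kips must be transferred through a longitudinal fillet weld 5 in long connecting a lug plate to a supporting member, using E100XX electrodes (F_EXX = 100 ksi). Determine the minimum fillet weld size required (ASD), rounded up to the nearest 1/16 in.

Total weld length L = 5 in.
Required throat t_e = P × Ω / (0.6 F_EXX × L) = 58.1 × 2.0 / (0.6 × 100 × 5) = 0.3873 in.
Required leg w = t_e / 0.707 = 0.5479 in → use 9/16 in.

w = 9/16 in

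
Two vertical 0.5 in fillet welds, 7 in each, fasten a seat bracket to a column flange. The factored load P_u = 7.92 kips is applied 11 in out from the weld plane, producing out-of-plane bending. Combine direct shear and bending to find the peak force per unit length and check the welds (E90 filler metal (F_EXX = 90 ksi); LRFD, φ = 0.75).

L_w = 2 × 7 = 14 in; section modulus (unit throat) S = 2 × L²/6 = 16.33 in².
Direct shear f_v = P/L_w = 7.92/14 = 0.5657 kip/in.
Moment M = P × e = 7.92 × 11 = 87.12 kip·in; bending f_b = M/S = 5.334 kip/in.
f_max = √(f_v² + f_b²) = √(0.5657² + 5.334²) = 5.364 kip/in.
φr_n = 0.75 × 0.6 × 90 × (0.707 × 0.5) = 14.32 kip/in → adequate.

f_max ≈ 5.36 kip/in; adequate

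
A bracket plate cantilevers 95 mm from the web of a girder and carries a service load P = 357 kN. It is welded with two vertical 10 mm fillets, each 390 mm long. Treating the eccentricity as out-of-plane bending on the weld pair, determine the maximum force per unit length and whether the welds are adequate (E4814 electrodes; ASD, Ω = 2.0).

f_max ≈ 811 N/mm; adequate

E48XX → F_EXX = 480 MPa.
L_w = 2 × 390 = 780 mm; section modulus (unit throat) S = 2 × L²/6 = 50700 mm².
Direct shear f_v = P/L_w = 357×10³/780 = 457.7 N/mm.
Moment M = P × e = 357×10³ × 95 = 33915000 N·mm; bending f_b = M/S = 668.9 N/mm.
f_max = √(f_v² + f_b²) = √(457.7² + 668.9²) = 810.5 N/mm.
r_n/Ω = (1/2.0) × 0.6 × 480 × (0.707 × 10) = 1018 N/mm → adequate.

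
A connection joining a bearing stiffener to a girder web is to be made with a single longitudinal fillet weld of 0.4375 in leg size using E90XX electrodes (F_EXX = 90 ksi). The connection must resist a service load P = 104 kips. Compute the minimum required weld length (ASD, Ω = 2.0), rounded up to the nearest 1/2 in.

Throat t_e = 0.707 × 0.4375 = 0.3093 in.
r_n/Ω = (0.6 × 90 × 0.3093) / 2.0 = 8.351 kip/in.
L_req = P / (r_n/Ω) = 104 / 8.351 = 12.45 in total.
Round up → use L = 12.5 in.

L = 12.5 in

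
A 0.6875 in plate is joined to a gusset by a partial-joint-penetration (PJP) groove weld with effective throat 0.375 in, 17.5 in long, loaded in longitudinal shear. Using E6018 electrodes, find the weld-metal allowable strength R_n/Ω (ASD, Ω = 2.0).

R_n/Ω ≈ 118 kips

E60XX → F_EXX = 60 ksi.
Effective throat (given) t_e = 0.375 in.
A_we = 0.375 × 17.5 = 6.562 in².
F_nw = 0.6 F_EXX = 36 ksi.
R_n/Ω = (36 × 6.562) / 2.0 = 118.1 kips.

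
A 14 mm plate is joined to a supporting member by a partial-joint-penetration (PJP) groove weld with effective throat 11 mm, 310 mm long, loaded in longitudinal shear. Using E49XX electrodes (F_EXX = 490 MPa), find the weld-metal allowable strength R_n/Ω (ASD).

Effective throat (given) t_e = 11 mm.
A_we = 11 × 310 = 3410 mm².
F_nw = 0.6 F_EXX = 294 MPa.
R_n/Ω = (294 × 3410) / 2.0 × 10⁻³ = 501.3 kN.

R_n/Ω ≈ 501 kN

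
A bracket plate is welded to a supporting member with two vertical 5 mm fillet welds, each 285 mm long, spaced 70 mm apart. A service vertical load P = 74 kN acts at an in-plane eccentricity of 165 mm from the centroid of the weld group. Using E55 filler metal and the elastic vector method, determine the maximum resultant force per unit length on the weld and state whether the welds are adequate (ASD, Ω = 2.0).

f_max ≈ 443 N/mm; adequate

E55XX → F_EXX = 550 MPa.
Total weld length L_w = 570 mm. Treat welds as unit-width lines.
Polar moment about centroid: J = 2[d³/12 + d(b/2)²] = 2[285³/12 + 285×35²] = 4556000 mm³.
Direct shear f_v = P/L_w = 74×10³ / 570 = 129.8 N/mm (vertical).
Torsion M = P·e = 74×10³ × 165 = 12210000 N·mm.
Critical point at (x, y) = (35, 142.5) from centroid. f_tx = M·y/J = 381.9 N/mm; f_ty = M·x/J = 93.79 N/mm.
Resultant f_max = √[f_tx² + (f_v + f_ty)²] = √[381.9² + (129.8 + 93.79)²] = 442.5 N/mm.
Capacity per unit length: r_n/Ω = (1/2.0) × 0.6 × 550 × (0.707 × 5) = 583.3 N/mm.
442.5 ≤ 583.3 → adequate.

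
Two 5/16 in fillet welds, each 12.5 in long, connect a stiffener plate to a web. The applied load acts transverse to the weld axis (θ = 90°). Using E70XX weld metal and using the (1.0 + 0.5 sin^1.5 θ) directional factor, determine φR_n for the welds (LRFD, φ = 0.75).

φR_n ≈ 261 kip

E70XX → F_EXX = 70 ksi.
t_e = 0.707 × 0.3125 = 0.2209 in; A_we = 0.2209 × 25 = 5.523 in².
Directional factor: 1.0 + 0.5 sin^1.5(90°) = 1.5.
F_nw = 0.6 × 70 × 1.5 = 63 ksi.
φR_n = 0.75 × 63 × 5.523 = 261 kip.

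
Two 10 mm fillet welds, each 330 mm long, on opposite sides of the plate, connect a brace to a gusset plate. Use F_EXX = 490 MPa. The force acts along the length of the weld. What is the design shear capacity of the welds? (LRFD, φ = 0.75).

φR_n ≈ 1030 kN

Effective throat t_e = 0.707 × 10 = 7.07 mm.
Total length L = 660 mm; A_we = 7.07 × 660 = 4666 mm².
F_nw = 0.6 F_EXX = 0.6 × 490 = 294 MPa.
φR_n = 0.75 × 294 × 4666 × 10⁻³ = 1029 kN.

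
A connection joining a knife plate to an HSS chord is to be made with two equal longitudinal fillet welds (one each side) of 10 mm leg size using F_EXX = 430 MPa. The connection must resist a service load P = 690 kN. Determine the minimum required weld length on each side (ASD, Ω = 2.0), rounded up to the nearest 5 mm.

Throat t_e = 0.707 × 10 = 7.07 mm.
r_n/Ω = (0.6 × 430 × 7.07) / 2.0 = 912 N/mm = 0.912 kN/mm.
L_req = P / (r_n/Ω) = 690 / 0.912 = 756.6 mm total.
Per side: 756.6 / 2 = 378.3 mm.
Round up → use L = 380 mm on each side.

L = 380 mm on each side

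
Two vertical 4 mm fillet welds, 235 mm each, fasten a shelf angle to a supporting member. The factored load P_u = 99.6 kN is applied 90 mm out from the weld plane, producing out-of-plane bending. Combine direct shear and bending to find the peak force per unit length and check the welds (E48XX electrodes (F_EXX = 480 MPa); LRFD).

L_w = 2 × 235 = 470 mm; section modulus (unit throat) S = 2 × L²/6 = 18410 mm².
Direct shear f_v = P/L_w = 99.6×10³/470 = 211.9 N/mm.
Moment M = P × e = 99.6×10³ × 90 = 8964000 N·mm; bending f_b = M/S = 487 N/mm.
f_max = √(f_v² + f_b²) = √(211.9² + 487²) = 531.1 N/mm.
φr_n = 0.75 × 0.6 × 480 × (0.707 × 4) = 610.8 N/mm → adequate.

f_max ≈ 531 N/mm; adequate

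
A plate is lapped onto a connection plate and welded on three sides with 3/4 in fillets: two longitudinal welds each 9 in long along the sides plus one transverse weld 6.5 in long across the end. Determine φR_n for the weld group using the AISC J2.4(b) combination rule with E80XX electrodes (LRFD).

φR_n ≈ 478 kip

E80XX → F_EXX = 80 ksi.
t_e = 0.707 × 0.75 = 0.5302 in.
R_nwl = 0.6 × 80 × 0.5302 × 18 = 458.1 kip (longitudinal, 2 welds).
R_nwt = 0.6 × 80 × 0.5302 × 6.5 = 165.4 kip (transverse, base value).
(i) R_nwl + R_nwt = 623.6 kip; (ii) 0.85 R_nwl + 1.5 R_nwt = 637.6 kip.
R_n = max = 637.6 kip [governs: (ii)]; φR_n = 478.2 kip.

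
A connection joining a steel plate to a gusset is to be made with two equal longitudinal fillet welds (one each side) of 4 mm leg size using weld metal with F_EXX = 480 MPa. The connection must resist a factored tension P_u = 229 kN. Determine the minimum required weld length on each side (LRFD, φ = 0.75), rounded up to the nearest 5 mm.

L = 190 mm on each side

Throat t_e = 0.707 × 4 = 2.828 mm.
φr_n = 0.75 × 0.6 × 480 × 2.828 × 10⁻³ = 0.6108 kN/mm.
L_req = P_u / φr_n = 229 / 0.6108 = 374.9 mm total.
Per side: 374.9 / 2 = 187.4 mm.
Round up → use L = 190 mm on each side.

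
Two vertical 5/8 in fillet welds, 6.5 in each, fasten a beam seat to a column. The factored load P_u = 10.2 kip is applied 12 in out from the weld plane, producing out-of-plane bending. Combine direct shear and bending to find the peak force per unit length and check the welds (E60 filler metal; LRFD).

E60XX → F_EXX = 60 ksi.
L_w = 2 × 6.5 = 13 in; section modulus (unit throat) S = 2 × L²/6 = 14.08 in².
Direct shear f_v = P/L_w = 10.2/13 = 0.7846 kip/in.
Moment M = P × e = 10.2 × 12 = 122.4 kip·in; bending f_b = M/S = 8.691 kip/in.
f_max = √(f_v² + f_b²) = √(0.7846² + 8.691²) = 8.726 kip/in.
φr_n = 0.75 × 0.6 × 60 × (0.707 × 0.625) = 11.93 kip/in → adequate.

f_max ≈ 8.73 kip/in; adequate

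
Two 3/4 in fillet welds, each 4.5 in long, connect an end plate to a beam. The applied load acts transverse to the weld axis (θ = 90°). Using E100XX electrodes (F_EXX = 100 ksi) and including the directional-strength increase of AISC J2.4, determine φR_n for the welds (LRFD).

φR_n ≈ 322 kip

t_e = 0.707 × 0.75 = 0.5302 in; A_we = 0.5302 × 9 = 4.772 in².
Directional factor: 1.0 + 0.5 sin^1.5(90°) = 1.5.
F_nw = 0.6 × 100 × 1.5 = 90 ksi.
φR_n = 0.75 × 90 × 4.772 = 322.1 kip.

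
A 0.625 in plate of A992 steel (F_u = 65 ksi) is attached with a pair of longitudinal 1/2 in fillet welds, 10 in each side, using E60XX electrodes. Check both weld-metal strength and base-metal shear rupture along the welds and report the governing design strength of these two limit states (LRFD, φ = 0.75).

E60XX → F_EXX = 60 ksi.
t_e = 0.707 × 0.5 = 0.3535 in; L = 20 in.
Weld metal: φR_n = 0.75 × 0.6 × 60 × 0.3535 × 20 = 190.9 kip.
Base metal (shear rupture): φR_n = 0.75 × 0.6 × 65 × 0.625 × 20 = 365.6 kip.
Governing: weld metal.

φR_n ≈ 191 kip (weld metal governs)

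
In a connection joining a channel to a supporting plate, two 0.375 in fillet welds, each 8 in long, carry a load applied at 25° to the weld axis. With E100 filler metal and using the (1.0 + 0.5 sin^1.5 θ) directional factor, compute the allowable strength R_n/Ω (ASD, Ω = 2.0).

E100XX → F_EXX = 100 ksi.
t_e = 0.707 × 0.375 = 0.2651 in; A_we = 0.2651 × 16 = 4.242 in².
Directional factor: 1.0 + 0.5 sin^1.5(25°) = 1.137.
F_nw = 0.6 × 100 × 1.137 = 68.24 ksi.
R_n/Ω = (68.24 × 4.242) / 2.0 = 144.7 kips.

R_n/Ω ≈ 145 kips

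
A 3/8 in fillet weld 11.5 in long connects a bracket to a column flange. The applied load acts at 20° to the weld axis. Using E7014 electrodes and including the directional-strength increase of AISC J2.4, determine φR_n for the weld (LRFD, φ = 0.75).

E70XX → F_EXX = 70 ksi.
t_e = 0.707 × 0.375 = 0.2651 in; A_we = 0.2651 × 11.5 = 3.049 in².
Directional factor: 1.0 + 0.5 sin^1.5(20°) = 1.1.
F_nw = 0.6 × 70 × 1.1 = 46.2 ksi.
φR_n = 0.75 × 46.2 × 3.049 = 105.6 kip.

φR_n ≈ 106 kip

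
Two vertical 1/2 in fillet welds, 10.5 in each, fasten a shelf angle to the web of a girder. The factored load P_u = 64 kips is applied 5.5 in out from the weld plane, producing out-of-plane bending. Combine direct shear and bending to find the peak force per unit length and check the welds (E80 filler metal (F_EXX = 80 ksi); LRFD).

L_w = 2 × 10.5 = 21 in; section modulus (unit throat) S = 2 × L²/6 = 36.75 in².
Direct shear f_v = P/L_w = 64/21 = 3.048 kip/in.
Moment M = P × e = 64 × 5.5 = 352 kip·in; bending f_b = M/S = 9.578 kip/in.
f_max = √(f_v² + f_b²) = √(3.048² + 9.578²) = 10.05 kip/in.
φr_n = 0.75 × 0.6 × 80 × (0.707 × 0.5) = 12.73 kip/in → adequate.

f_max ≈ 10.1 kip/in; adequate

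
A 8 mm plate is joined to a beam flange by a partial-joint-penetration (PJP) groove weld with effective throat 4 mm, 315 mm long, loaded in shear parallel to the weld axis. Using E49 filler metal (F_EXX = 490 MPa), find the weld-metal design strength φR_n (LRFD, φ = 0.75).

φR_n ≈ 278 kN

Effective throat (given) t_e = 4 mm.
A_we = 4 × 315 = 1260 mm².
F_nw = 0.6 F_EXX = 294 MPa.
φR_n = 0.75 × 294 × 1260 × 10⁻³ = 277.8 kN.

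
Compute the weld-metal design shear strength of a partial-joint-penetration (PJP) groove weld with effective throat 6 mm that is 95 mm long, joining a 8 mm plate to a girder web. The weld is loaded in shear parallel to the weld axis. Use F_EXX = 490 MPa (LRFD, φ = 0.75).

Effective throat (given) t_e = 6 mm.
A_we = 6 × 95 = 570 mm².
F_nw = 0.6 F_EXX = 294 MPa.
φR_n = 0.75 × 294 × 570 × 10⁻³ = 125.7 kN.

φR_n ≈ 126 kN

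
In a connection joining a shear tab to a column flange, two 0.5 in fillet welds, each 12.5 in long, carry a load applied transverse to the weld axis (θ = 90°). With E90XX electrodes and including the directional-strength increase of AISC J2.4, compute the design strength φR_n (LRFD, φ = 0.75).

φR_n ≈ 537 kip

E90XX → F_EXX = 90 ksi.
t_e = 0.707 × 0.5 = 0.3535 in; A_we = 0.3535 × 25 = 8.838 in².
Directional factor: 1.0 + 0.5 sin^1.5(90°) = 1.5.
F_nw = 0.6 × 90 × 1.5 = 81 ksi.
φR_n = 0.75 × 81 × 8.838 = 536.9 kip.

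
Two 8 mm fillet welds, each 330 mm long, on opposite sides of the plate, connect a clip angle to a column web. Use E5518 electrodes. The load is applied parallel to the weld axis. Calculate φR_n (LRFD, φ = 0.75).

E55XX → F_EXX = 550 MPa.
Effective throat t_e = 0.707 × 8 = 5.656 mm.
Total length L = 660 mm; A_we = 5.656 × 660 = 3733 mm².
F_nw = 0.6 F_EXX = 0.6 × 550 = 330 MPa.
φR_n = 0.75 × 330 × 3733 × 10⁻³ = 923.9 kN.

φR_n ≈ 924 kN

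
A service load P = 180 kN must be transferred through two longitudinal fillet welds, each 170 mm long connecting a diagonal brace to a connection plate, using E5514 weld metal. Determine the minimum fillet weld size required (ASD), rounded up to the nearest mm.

E55XX → F_EXX = 550 MPa.
Total weld length L = 340 mm.
Required throat t_e = P × Ω / (0.6 F_EXX × L) = 180 × 2.0 / (0.6 × 550 × 340 × 10⁻³) = 3.209 mm.
Required leg w = t_e / 0.707 = 4.538 mm → use 5 mm.

w = 5 mm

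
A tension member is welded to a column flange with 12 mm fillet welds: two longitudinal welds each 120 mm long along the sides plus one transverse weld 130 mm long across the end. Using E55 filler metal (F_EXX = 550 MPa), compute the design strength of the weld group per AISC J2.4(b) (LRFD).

t_e = 0.707 × 12 = 8.484 mm.
R_nwl = 0.6 × 550 × 8.484 × 240 × 10⁻³ = 671.9 kN (longitudinal, 2 welds).
R_nwt = 0.6 × 550 × 8.484 × 130 × 10⁻³ = 364 kN (transverse, base value).
(i) R_nwl + R_nwt = 1036 kN; (ii) 0.85 R_nwl + 1.5 R_nwt = 1117 kN.
R_n = max = 1117 kN [governs: (ii)]; φR_n = 837.8 kN.

φR_n ≈ 838 kN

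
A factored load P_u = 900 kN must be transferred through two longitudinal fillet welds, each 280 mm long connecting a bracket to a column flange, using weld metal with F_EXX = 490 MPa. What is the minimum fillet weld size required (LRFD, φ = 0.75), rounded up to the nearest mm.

Total weld length L = 560 mm.
Required throat t_e = P_u / (φ × 0.6 F_EXX × L) = 900 / (0.75 × 0.6 × 490 × 560 × 10⁻³) = 7.289 mm.
Required leg w = t_e / 0.707 = 10.31 mm → use 11 mm.

w = 11 mm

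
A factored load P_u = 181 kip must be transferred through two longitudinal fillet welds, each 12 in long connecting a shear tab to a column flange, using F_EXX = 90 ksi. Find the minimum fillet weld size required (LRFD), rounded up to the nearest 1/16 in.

Total weld length L = 24 in.
Required throat t_e = P_u / (φ × 0.6 F_EXX × L) = 181 / (0.75 × 0.6 × 90 × 24) = 0.1862 in.
Required leg w = t_e / 0.707 = 0.2634 in → use 5/16 in.

w = 5/16 in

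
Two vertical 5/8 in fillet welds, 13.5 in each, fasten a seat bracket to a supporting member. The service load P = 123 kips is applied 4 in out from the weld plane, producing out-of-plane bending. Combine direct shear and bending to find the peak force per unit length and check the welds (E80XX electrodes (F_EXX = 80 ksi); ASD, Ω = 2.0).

L_w = 2 × 13.5 = 27 in; section modulus (unit throat) S = 2 × L²/6 = 60.75 in².
Direct shear f_v = P/L_w = 123/27 = 4.556 kip/in.
Moment M = P × e = 123 × 4 = 492 kip·in; bending f_b = M/S = 8.099 kip/in.
f_max = √(f_v² + f_b²) = √(4.556² + 8.099²) = 9.292 kip/in.
r_n/Ω = (1/2.0) × 0.6 × 80 × (0.707 × 0.625) = 10.6 kip/in → adequate.

f_max ≈ 9.29 kip/in; adequate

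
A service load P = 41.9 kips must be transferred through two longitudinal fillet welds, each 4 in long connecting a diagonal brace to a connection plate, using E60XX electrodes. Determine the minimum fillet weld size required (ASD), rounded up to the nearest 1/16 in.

w = 7/16 in

E60XX → F_EXX = 60 ksi.
Total weld length L = 8 in.
Required throat t_e = P × Ω / (0.6 F_EXX × L) = 41.9 × 2.0 / (0.6 × 60 × 8) = 0.291 in.
Required leg w = t_e / 0.707 = 0.4116 in → use 7/16 in.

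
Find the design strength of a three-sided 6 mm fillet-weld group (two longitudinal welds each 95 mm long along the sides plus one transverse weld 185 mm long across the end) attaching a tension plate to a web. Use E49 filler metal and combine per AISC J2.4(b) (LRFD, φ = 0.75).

φR_n ≈ 411 kN

E49XX → F_EXX = 490 MPa.
t_e = 0.707 × 6 = 4.242 mm.
R_nwl = 0.6 × 490 × 4.242 × 190 × 10⁻³ = 237 kN (longitudinal, 2 welds).
R_nwt = 0.6 × 490 × 4.242 × 185 × 10⁻³ = 230.7 kN (transverse, base value).
(i) R_nwl + R_nwt = 467.7 kN; (ii) 0.85 R_nwl + 1.5 R_nwt = 547.5 kN.
R_n = max = 547.5 kN [governs: (ii)]; φR_n = 410.6 kN.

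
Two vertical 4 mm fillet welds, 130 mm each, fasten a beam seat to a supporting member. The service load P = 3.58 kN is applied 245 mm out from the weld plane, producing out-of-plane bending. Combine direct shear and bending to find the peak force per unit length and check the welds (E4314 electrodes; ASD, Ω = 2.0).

f_max ≈ 156 N/mm; adequate

E43XX → F_EXX = 430 MPa.
L_w = 2 × 130 = 260 mm; section modulus (unit throat) S = 2 × L²/6 = 5633 mm².
Direct shear f_v = P/L_w = 3.58×10³/260 = 13.77 N/mm.
Moment M = P × e = 3.58×10³ × 245 = 877100 N·mm; bending f_b = M/S = 155.7 N/mm.
f_max = √(f_v² + f_b²) = √(13.77² + 155.7²) = 156.3 N/mm.
r_n/Ω = (1/2.0) × 0.6 × 430 × (0.707 × 4) = 364.8 N/mm → adequate.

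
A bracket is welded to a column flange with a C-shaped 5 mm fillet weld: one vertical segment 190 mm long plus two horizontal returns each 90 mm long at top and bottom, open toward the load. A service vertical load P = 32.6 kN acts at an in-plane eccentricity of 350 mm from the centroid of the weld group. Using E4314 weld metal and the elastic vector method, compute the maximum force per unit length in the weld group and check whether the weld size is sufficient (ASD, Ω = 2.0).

E43XX → F_EXX = 430 MPa.
Total weld length L_w = 370 mm. Treat welds as unit-width lines.
Centroid: x̄ = 2×90×45 / 370 = 21.89 mm from the vertical weld.
Polar moment about centroid: J = I_x + I_y = [190³/12 + 2×90×95²] + [190×21.89² + 2(90³/12 + 90×23.11²)] = 2505000 mm³.
Direct shear f_v = P/L_w = 32.6×10³ / 370 = 88.11 N/mm (vertical).
Torsion M = P·e = 32.6×10³ × 350 = 11410000 N·mm.
Critical point at (x, y) = (68.11, 95) from centroid. f_tx = M·y/J = 432.8 N/mm; f_ty = M·x/J = 310.3 N/mm.
Resultant f_max = √[f_tx² + (f_v + f_ty)²] = √[432.8² + (88.11 + 310.3)²] = 588.2 N/mm.
Capacity per unit length: r_n/Ω = (1/2.0) × 0.6 × 430 × (0.707 × 5) = 456 N/mm.
588.2 > 456 → NOT adequate.

f_max ≈ 588 N/mm; NOT adequate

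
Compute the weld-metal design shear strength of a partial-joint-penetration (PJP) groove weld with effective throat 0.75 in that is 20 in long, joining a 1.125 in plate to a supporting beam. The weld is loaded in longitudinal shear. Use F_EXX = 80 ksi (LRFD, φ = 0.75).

Effective throat (given) t_e = 0.75 in.
A_we = 0.75 × 20 = 15 in².
F_nw = 0.6 F_EXX = 48 ksi.
φR_n = 0.75 × 48 × 15 = 540 kips.

φR_n ≈ 540 kips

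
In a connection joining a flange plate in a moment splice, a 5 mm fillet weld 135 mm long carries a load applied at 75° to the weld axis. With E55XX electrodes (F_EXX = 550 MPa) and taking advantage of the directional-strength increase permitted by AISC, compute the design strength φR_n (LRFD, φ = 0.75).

φR_n ≈ 174 kN

t_e = 0.707 × 5 = 3.535 mm; A_we = 3.535 × 135 = 477.2 mm².
Directional factor: 1.0 + 0.5 sin^1.5(75°) = 1.475.
F_nw = 0.6 × 550 × 1.475 = 486.6 MPa.
φR_n = 0.75 × 486.6 × 477.2 × 10⁻³ = 174.2 kN.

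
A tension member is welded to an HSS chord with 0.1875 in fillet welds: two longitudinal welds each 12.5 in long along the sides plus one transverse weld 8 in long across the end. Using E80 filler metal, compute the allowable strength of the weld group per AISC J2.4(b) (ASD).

R_n/Ω ≈ 106 kips

E80XX → F_EXX = 80 ksi.
t_e = 0.707 × 0.1875 = 0.1326 in.
R_nwl = 0.6 × 80 × 0.1326 × 25 = 159.1 kips (longitudinal, 2 welds).
R_nwt = 0.6 × 80 × 0.1326 × 8 = 50.9 kips (transverse, base value).
(i) R_nwl + R_nwt = 210 kips; (ii) 0.85 R_nwl + 1.5 R_nwt = 211.6 kips.
R_n = max = 211.6 kips [governs: (ii)]; R_n/Ω = 105.8 kips.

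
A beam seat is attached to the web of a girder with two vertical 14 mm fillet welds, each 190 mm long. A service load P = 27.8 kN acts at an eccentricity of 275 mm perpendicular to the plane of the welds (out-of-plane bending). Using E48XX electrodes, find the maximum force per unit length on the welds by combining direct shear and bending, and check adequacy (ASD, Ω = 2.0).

f_max ≈ 640 N/mm; adequate

E48XX → F_EXX = 480 MPa.
L_w = 2 × 190 = 380 mm; section modulus (unit throat) S = 2 × L²/6 = 12030 mm².
Direct shear f_v = P/L_w = 27.8×10³/380 = 73.16 N/mm.
Moment M = P × e = 27.8×10³ × 275 = 7645000 N·mm; bending f_b = M/S = 635.3 N/mm.
f_max = √(f_v² + f_b²) = √(73.16² + 635.3²) = 639.5 N/mm.
r_n/Ω = (1/2.0) × 0.6 × 480 × (0.707 × 14) = 1425 N/mm → adequate.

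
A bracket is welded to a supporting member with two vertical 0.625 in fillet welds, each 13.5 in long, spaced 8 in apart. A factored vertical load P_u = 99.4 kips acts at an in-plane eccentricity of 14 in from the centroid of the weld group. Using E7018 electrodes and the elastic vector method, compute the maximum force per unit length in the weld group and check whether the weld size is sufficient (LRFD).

f_max ≈ 15.2 kip/in; NOT adequate

E70XX → F_EXX = 70 ksi.
Total weld length L_w = 27 in. Treat welds as unit-width lines.
Polar moment about centroid: J = 2[d³/12 + d(b/2)²] = 2[13.5³/12 + 13.5×4²] = 842.1 in³.
Direct shear f_v = P/L_w = 99.4 / 27 = 3.681 kip/in (vertical).
Torsion M = P·e = 99.4 × 14 = 1391.6 kip·in.
Critical point at (x, y) = (4, 6.75) from centroid. f_tx = M·y/J = 11.16 kip/in; f_ty = M·x/J = 6.61 kip/in.
Resultant f_max = √[f_tx² + (f_v + f_ty)²] = √[11.16² + (3.681 + 6.61)²] = 15.18 kip/in.
Capacity per unit length: φr_n = 0.75 × 0.6 × 70 × (0.707 × 0.625) = 13.92 kip/in.
15.18 > 13.92 → NOT adequate.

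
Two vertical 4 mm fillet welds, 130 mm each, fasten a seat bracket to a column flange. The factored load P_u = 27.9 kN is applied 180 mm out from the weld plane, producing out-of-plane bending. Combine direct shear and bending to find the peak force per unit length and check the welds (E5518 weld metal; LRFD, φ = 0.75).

f_max ≈ 898 N/mm; NOT adequate

E55XX → F_EXX = 550 MPa.
L_w = 2 × 130 = 260 mm; section modulus (unit throat) S = 2 × L²/6 = 5633 mm².
Direct shear f_v = P/L_w = 27.9×10³/260 = 107.3 N/mm.
Moment M = P × e = 27.9×10³ × 180 = 5022000 N·mm; bending f_b = M/S = 891.5 N/mm.
f_max = √(f_v² + f_b²) = √(107.3² + 891.5²) = 897.9 N/mm.
φr_n = 0.75 × 0.6 × 550 × (0.707 × 4) = 699.9 N/mm → NOT adequate.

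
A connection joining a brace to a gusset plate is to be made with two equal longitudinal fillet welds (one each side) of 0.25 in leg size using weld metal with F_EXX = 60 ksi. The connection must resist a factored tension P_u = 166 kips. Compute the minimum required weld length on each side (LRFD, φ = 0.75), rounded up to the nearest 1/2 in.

L = 17.5 in on each side

Throat t_e = 0.707 × 0.25 = 0.1767 in.
φr_n = 0.75 × 0.6 × 60 × 0.1767 = 4.772 kips/in.
L_req = P_u / φr_n = 166 / 4.772 = 34.78 in total.
Per side: 34.78 / 2 = 17.39 in.
Round up → use L = 17.5 in on each side.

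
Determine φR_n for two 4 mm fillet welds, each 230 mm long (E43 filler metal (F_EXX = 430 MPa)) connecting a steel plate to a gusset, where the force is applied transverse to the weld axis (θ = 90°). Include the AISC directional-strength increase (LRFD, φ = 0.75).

t_e = 0.707 × 4 = 2.828 mm; A_we = 2.828 × 460 = 1301 mm².
Directional factor: 1.0 + 0.5 sin^1.5(90°) = 1.5.
F_nw = 0.6 × 430 × 1.5 = 387 MPa.
φR_n = 0.75 × 387 × 1301 × 10⁻³ = 377.6 kN.

φR_n ≈ 378 kN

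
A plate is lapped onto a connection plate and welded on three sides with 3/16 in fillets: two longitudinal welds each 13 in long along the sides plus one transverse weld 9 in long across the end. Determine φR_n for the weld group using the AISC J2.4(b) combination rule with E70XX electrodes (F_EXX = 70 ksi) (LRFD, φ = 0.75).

φR_n ≈ 149 kips

t_e = 0.707 × 0.1875 = 0.1326 in.
R_nwl = 0.6 × 70 × 0.1326 × 26 = 144.8 kips (longitudinal, 2 welds).
R_nwt = 0.6 × 70 × 0.1326 × 9 = 50.11 kips (transverse, base value).
(i) R_nwl + R_nwt = 194.9 kips; (ii) 0.85 R_nwl + 1.5 R_nwt = 198.2 kips.
R_n = max = 198.2 kips [governs: (ii)]; φR_n = 148.7 kips.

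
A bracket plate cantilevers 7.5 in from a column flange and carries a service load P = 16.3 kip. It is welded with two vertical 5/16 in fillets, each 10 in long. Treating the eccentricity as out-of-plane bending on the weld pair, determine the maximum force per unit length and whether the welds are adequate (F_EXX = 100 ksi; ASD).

L_w = 2 × 10 = 20 in; section modulus (unit throat) S = 2 × L²/6 = 33.33 in².
Direct shear f_v = P/L_w = 16.3/20 = 0.815 kip/in.
Moment M = P × e = 16.3 × 7.5 = 122.25 kip·in; bending f_b = M/S = 3.667 kip/in.
f_max = √(f_v² + f_b²) = √(0.815² + 3.667²) = 3.757 kip/in.
r_n/Ω = (1/2.0) × 0.6 × 100 × (0.707 × 0.3125) = 6.628 kip/in → adequate.

f_max ≈ 3.76 kip/in; adequate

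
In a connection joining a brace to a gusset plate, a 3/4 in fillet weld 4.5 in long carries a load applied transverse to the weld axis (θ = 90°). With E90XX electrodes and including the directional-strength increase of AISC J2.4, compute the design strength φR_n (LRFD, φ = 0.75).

φR_n ≈ 145 kips

E90XX → F_EXX = 90 ksi.
t_e = 0.707 × 0.75 = 0.5302 in; A_we = 0.5302 × 4.5 = 2.386 in².
Directional factor: 1.0 + 0.5 sin^1.5(90°) = 1.5.
F_nw = 0.6 × 90 × 1.5 = 81 ksi.
φR_n = 0.75 × 81 × 2.386 = 145 kips.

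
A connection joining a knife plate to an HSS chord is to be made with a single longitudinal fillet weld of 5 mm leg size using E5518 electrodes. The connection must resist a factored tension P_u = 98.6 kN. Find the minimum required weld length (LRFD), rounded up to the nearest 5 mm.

L = 115 mm

E55XX → F_EXX = 550 MPa.
Throat t_e = 0.707 × 5 = 3.535 mm.
φr_n = 0.75 × 0.6 × 550 × 3.535 × 10⁻³ = 0.8749 kN/mm.
L_req = P_u / φr_n = 98.6 / 0.8749 = 112.7 mm total.
Round up → use L = 115 mm.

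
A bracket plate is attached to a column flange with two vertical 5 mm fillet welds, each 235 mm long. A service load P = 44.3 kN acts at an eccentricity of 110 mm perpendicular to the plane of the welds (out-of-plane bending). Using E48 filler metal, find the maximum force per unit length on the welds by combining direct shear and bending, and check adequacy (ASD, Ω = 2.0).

E48XX → F_EXX = 480 MPa.
L_w = 2 × 235 = 470 mm; section modulus (unit throat) S = 2 × L²/6 = 18410 mm².
Direct shear f_v = P/L_w = 44.3×10³/470 = 94.26 N/mm.
Moment M = P × e = 44.3×10³ × 110 = 4873000 N·mm; bending f_b = M/S = 264.7 N/mm.
f_max = √(f_v² + f_b²) = √(94.26² + 264.7²) = 281 N/mm.
r_n/Ω = (1/2.0) × 0.6 × 480 × (0.707 × 5) = 509 N/mm → adequate.

f_max ≈ 281 N/mm; adequate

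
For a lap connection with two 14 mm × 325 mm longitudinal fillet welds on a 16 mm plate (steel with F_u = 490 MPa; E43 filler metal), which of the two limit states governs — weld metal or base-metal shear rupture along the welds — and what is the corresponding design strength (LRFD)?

φR_n ≈ 1240 kN (weld metal governs)

E43XX → F_EXX = 430 MPa.
t_e = 0.707 × 14 = 9.898 mm; L = 650 mm.
Weld metal: φR_n = 0.75 × 0.6 × 430 × 9.898 × 650 × 10⁻³ = 1245 kN.
Base metal (shear rupture): φR_n = 0.75 × 0.6 × 490 × 16 × 650 × 10⁻³ = 2293 kN.
Governing: weld metal.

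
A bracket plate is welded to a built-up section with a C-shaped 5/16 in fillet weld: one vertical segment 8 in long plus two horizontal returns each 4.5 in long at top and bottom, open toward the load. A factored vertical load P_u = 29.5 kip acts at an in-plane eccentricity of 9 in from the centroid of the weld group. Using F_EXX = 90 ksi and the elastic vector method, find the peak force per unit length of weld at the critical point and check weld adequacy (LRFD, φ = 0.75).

f_max ≈ 7.4 kip/in; adequate

Total weld length L_w = 17 in. Treat welds as unit-width lines.
Centroid: x̄ = 2×4.5×2.25 / 17 = 1.191 in from the vertical weld.
Polar moment about centroid: J = I_x + I_y = [8³/12 + 2×4.5×4²] + [8×1.191² + 2(4.5³/12 + 4.5×1.059²)] = 223.3 in³.
Direct shear f_v = P/L_w = 29.5 / 17 = 1.735 kip/in (vertical).
Torsion M = P·e = 29.5 × 9 = 265.5 kip·in.
Critical point at (x, y) = (3.309, 4) from centroid. f_tx = M·y/J = 4.756 kip/in; f_ty = M·x/J = 3.934 kip/in.
Resultant f_max = √[f_tx² + (f_v + f_ty)²] = √[4.756² + (1.735 + 3.934)²] = 7.4 kip/in.
Capacity per unit length: φr_n = 0.75 × 0.6 × 90 × (0.707 × 0.3125) = 8.948 kip/in.
7.4 ≤ 8.948 → adequate.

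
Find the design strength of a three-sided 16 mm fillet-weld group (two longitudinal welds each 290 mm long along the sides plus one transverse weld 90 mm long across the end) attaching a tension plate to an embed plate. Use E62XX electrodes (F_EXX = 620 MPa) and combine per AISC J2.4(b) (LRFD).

t_e = 0.707 × 16 = 11.31 mm.
R_nwl = 0.6 × 620 × 11.31 × 580 × 10⁻³ = 2441 kN (longitudinal, 2 welds).
R_nwt = 0.6 × 620 × 11.31 × 90 × 10⁻³ = 378.7 kN (transverse, base value).
(i) R_nwl + R_nwt = 2819 kN; (ii) 0.85 R_nwl + 1.5 R_nwt = 2643 kN.
R_n = max = 2819 kN [governs: (i)]; φR_n = 2115 kN.

φR_n ≈ 2110 kN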